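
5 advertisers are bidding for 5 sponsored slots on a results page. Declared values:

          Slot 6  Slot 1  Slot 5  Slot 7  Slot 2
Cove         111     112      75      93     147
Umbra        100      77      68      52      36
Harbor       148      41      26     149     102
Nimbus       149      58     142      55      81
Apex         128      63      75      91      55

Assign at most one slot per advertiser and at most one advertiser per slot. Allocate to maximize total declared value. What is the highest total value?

Max total: $643

Optimal: Cove→Slot 2 ($147), Umbra→Slot 1 ($77), Harbor→Slot 7 ($149), Nimbus→Slot 5 ($142), Apex→Slot 6 ($128) — total 147+77+149+142+128 = $643.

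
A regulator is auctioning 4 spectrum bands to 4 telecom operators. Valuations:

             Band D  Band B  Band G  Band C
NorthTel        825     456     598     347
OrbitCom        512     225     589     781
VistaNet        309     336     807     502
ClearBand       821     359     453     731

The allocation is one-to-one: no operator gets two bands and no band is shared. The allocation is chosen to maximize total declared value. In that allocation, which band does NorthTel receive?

Optimal: NorthTel→Band B ($456M), OrbitCom→Band C ($781M), VistaNet→Band G ($807M), ClearBand→Band D ($821M) — total 456+781+807+821 = $2865M.
Row-greedy (each operator in turn takes its best remaining band) gives $2772M, worse by 93.
Next-best assignment: NorthTel→Band D, OrbitCom→Band C, VistaNet→Band G, ClearBand→Band B = $2772M.
NorthTel's own top band is Band D ($825M), but forcing NorthTel→Band D and reassigning the rest optimally gives only $2772M — worse by 93.

NorthTel receives Band B.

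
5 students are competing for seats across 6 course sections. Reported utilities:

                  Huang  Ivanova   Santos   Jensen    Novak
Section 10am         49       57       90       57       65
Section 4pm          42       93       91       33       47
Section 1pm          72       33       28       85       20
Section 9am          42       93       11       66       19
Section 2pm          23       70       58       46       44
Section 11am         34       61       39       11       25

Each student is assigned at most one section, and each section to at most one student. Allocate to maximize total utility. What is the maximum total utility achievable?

Max total: 368 points

This is a one-to-one assignment (maximum-weight bipartite matching).
Optimal: Huang→Section 11am (34 points), Ivanova→Section 9am (93 points), Santos→Section 4pm (91 points), Jensen→Section 1pm (85 points), Novak→Section 10am (65 points) — total 34+93+91+85+65 = 368 points.
Next-best assignment: Huang→Section 1pm, Ivanova→Section 9am, Santos→Section 4pm, Jensen→Section 2pm, Novak→Section 10am = 367 points.
Swapping Santos↔Jensen (Santos→Section 1pm 28 points, Jensen→Section 4pm 33 points) loses 115.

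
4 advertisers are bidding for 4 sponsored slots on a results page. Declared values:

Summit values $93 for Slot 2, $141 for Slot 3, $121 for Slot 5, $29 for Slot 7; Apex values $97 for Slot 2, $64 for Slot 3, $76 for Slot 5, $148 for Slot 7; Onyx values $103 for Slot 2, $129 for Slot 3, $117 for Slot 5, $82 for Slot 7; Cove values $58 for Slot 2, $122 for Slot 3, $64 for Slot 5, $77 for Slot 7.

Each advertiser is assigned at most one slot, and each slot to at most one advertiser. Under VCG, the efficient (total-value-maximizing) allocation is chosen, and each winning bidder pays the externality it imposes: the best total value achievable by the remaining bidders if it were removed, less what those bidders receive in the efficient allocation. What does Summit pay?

Summit pays $14.

Efficient allocation: Summit→Slot 5 ($121), Apex→Slot 7 ($148), Onyx→Slot 2 ($103), Cove→Slot 3 ($122); total welfare W = $494.
Summit receives Slot 5 at value $121, so the others get W − 121 = $373.
Without Summit: best allocation of the remaining 3 bidders over all 4 slots is Apex→Slot 7 ($148), Onyx→Slot 5 ($117), Cove→Slot 3 ($122), total $387.
VCG payment = (others' best without Summit) − (others' welfare with Summit) = 387 − 373 = $14.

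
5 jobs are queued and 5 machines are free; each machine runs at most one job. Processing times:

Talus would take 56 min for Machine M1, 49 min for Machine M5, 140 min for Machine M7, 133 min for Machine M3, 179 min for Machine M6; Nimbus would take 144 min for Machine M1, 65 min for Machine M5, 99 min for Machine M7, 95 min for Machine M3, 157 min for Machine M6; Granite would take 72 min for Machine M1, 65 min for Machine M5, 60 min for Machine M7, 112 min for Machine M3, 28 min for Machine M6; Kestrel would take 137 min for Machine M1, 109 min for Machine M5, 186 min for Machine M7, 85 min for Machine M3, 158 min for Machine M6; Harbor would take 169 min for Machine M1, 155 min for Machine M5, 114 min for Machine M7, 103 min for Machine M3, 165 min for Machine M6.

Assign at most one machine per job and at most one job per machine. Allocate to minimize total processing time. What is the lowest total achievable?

This is the linear assignment problem.
Optimal: Talus→Machine M1 (56 min), Nimbus→Machine M5 (65 min), Granite→Machine M6 (28 min), Kestrel→Machine M3 (85 min), Harbor→Machine M7 (114 min) — total 56+65+28+85+114 = 348 min.
Min-entry greedy (repeatedly take the single cheapest remaining cell) gives 430 min, worse by 82.
Swapping Granite↔Harbor (Granite→Machine M7 60 min, Harbor→Machine M6 165 min) adds 83.
Checked against all permutations: 348 min is optimal.

Minimum total: 348 min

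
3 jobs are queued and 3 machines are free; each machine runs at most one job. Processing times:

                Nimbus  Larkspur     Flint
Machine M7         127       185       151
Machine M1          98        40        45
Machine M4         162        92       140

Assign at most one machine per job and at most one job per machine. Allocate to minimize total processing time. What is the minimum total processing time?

Minimum total: 264 min

Optimal: Nimbus→Machine M7 (127 min), Larkspur→Machine M4 (92 min), Flint→Machine M1 (45 min) — total 127+92+45 = 264 min.
Row-greedy (each job in turn takes its cheapest remaining machine) gives 341 min, worse by 77.
Next-best assignment: Nimbus→Machine M7, Larkspur→Machine M1, Flint→Machine M4 = 307 min.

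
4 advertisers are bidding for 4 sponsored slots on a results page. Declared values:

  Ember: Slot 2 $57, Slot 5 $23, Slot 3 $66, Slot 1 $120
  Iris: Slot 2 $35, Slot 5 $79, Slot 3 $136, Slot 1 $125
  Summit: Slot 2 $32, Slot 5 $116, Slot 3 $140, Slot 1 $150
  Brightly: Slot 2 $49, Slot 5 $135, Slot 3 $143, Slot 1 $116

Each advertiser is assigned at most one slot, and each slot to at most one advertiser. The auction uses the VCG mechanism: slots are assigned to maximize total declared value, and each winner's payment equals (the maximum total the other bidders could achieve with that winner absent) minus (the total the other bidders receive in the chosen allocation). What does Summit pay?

Summit pays $63.

Efficient allocation: Ember→Slot 2 ($57), Iris→Slot 3 ($136), Summit→Slot 1 ($150), Brightly→Slot 5 ($135); total welfare W = $478.
Summit receives Slot 1 at value $150, so the others get W − 150 = $328.
Without Summit: best allocation of the remaining 3 bidders over all 4 slots is Ember→Slot 1 ($120), Iris→Slot 3 ($136), Brightly→Slot 5 ($135), total $391.
VCG payment = (others' best without Summit) − (others' welfare with Summit) = 391 − 328 = $63.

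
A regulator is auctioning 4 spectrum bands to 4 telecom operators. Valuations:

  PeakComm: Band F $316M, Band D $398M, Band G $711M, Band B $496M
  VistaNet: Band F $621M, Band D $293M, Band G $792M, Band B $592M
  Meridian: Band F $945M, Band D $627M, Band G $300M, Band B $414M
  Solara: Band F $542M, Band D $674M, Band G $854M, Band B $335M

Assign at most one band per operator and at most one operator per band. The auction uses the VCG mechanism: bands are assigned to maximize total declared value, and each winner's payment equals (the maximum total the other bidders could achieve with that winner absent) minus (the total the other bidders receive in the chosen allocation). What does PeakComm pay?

Efficient allocation: PeakComm→Band G ($711M), VistaNet→Band B ($592M), Meridian→Band F ($945M), Solara→Band D ($674M); total welfare W = $2922M.
PeakComm receives Band G at value $711M, so the others get W − 711 = $2211M.
Without PeakComm: best allocation of the remaining 3 bidders over all 4 bands is VistaNet→Band G ($792M), Meridian→Band F ($945M), Solara→Band D ($674M), total $2411M.
VCG payment = (others' best without PeakComm) − (others' welfare with PeakComm) = 2411 − 2211 = $200M.

PeakComm pays $200M.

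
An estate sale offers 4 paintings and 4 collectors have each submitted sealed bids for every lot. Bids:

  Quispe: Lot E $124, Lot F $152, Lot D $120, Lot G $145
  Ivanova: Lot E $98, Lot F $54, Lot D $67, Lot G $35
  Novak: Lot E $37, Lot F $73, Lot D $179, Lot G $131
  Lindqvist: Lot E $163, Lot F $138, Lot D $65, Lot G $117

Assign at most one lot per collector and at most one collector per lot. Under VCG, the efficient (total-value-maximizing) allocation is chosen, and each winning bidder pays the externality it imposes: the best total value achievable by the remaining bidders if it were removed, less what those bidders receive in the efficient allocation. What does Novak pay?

Novak pays $1.

Efficient allocation: Quispe→Lot G ($145), Ivanova→Lot E ($98), Novak→Lot D ($179), Lindqvist→Lot F ($138); total welfare W = $560.
Novak receives Lot D at value $179, so the others get W − 179 = $381.
Without Novak: best allocation of the remaining 3 bidders over all 4 lots is Quispe→Lot F ($152), Ivanova→Lot D ($67), Lindqvist→Lot E ($163), total $382.
VCG payment = (others' best without Novak) − (others' welfare with Novak) = 382 − 381 = $1.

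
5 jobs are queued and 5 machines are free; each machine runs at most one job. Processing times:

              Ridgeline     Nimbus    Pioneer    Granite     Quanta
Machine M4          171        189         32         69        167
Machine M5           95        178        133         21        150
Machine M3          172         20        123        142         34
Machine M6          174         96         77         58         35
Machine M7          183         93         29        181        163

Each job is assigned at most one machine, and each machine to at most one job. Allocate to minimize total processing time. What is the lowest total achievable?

This is a one-to-one assignment (minimum-cost bipartite matching).
Optimal: Ridgeline→Machine M5 (95 min), Nimbus→Machine M3 (20 min), Pioneer→Machine M7 (29 min), Granite→Machine M4 (69 min), Quanta→Machine M6 (35 min) — total 95+20+29+69+35 = 248 min.
Row-greedy (each job in turn takes its cheapest remaining machine) gives 369 min, worse by 121.
Next-best assignment: Ridgeline→Machine M4, Nimbus→Machine M3, Pioneer→Machine M7, Granite→Machine M5, Quanta→Machine M6 = 276 min.
No other one-to-one assignment undercuts 248 min.

Minimum total: 248 min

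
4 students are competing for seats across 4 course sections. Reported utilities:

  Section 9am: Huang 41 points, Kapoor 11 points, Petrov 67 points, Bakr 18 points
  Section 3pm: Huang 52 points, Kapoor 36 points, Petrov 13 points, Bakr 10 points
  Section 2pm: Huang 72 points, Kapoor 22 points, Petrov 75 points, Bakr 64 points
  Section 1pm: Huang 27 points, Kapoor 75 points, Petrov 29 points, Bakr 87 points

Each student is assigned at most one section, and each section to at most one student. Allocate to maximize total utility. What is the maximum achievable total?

Max total: 262 points

Optimal: Huang→Section 2pm (72 points), Kapoor→Section 3pm (36 points), Petrov→Section 9am (67 points), Bakr→Section 1pm (87 points) — total 72+36+67+87 = 262 points.
Row-greedy (each student in turn takes its best remaining section) gives 224 points, worse by 38.
Next-best assignment: Huang→Section 3pm, Kapoor→Section 1pm, Petrov→Section 9am, Bakr→Section 2pm = 258 points.
Swapping Huang↔Petrov (Huang→Section 9am 41 points, Petrov→Section 2pm 75 points) loses 23.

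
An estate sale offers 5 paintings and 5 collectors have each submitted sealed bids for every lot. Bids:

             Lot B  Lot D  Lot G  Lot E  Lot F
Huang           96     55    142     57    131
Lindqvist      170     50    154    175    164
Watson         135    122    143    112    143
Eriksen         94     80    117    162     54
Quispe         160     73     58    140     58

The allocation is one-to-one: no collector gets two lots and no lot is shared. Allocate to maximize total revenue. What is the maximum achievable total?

Maximum total: $750

This is the linear assignment problem.
Optimal: Huang→Lot G ($142), Lindqvist→Lot F ($164), Watson→Lot D ($122), Eriksen→Lot E ($162), Quispe→Lot B ($160) — total 142+164+122+162+160 = $750.
Row-greedy (each collector in turn takes its best remaining lot) gives $627, worse by 123.
Next-best assignment: Huang→Lot F, Lindqvist→Lot G, Watson→Lot D, Eriksen→Lot E, Quispe→Lot B = $729.
Swapping Huang↔Eriksen (Huang→Lot E $57, Eriksen→Lot G $117) loses 130.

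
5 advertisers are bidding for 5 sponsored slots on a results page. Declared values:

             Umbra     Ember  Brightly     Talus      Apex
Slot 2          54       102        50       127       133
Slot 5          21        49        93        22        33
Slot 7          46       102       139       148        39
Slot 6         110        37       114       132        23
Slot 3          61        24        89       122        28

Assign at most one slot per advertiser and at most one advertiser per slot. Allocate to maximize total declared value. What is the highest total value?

Maximum total: $560

Optimal: Umbra→Slot 6 ($110), Ember→Slot 7 ($102), Brightly→Slot 5 ($93), Talus→Slot 3 ($122), Apex→Slot 2 ($133) — total 110+102+93+122+133 = $560.
Max-entry greedy (repeatedly take the single best remaining cell) gives $505, worse by 55.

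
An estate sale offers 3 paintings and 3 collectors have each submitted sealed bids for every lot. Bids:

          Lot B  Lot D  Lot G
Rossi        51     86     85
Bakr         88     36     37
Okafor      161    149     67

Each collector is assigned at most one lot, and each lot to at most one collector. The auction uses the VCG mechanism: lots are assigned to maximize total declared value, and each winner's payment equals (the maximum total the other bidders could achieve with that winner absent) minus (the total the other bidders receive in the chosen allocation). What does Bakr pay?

Bakr pays $13.

Efficient allocation: Rossi→Lot G ($85), Bakr→Lot B ($88), Okafor→Lot D ($149); total welfare W = $322.
Bakr receives Lot B at value $88, so the others get W − 88 = $234.
Without Bakr: best allocation of the remaining 2 bidders over all 3 lots is Rossi→Lot D ($86), Okafor→Lot B ($161), total $247.
VCG payment = (others' best without Bakr) − (others' welfare with Bakr) = 247 − 234 = $13.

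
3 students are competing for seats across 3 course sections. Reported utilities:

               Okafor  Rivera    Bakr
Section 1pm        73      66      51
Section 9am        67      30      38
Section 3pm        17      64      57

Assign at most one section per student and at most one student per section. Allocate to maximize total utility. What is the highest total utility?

Max total: 190 points

Optimal: Okafor→Section 9am (67 points), Rivera→Section 1pm (66 points), Bakr→Section 3pm (57 points) — total 67+66+57 = 190 points.
Swapping Bakr↔Rivera (Bakr→Section 1pm 51 points, Rivera→Section 3pm 64 points) loses 8.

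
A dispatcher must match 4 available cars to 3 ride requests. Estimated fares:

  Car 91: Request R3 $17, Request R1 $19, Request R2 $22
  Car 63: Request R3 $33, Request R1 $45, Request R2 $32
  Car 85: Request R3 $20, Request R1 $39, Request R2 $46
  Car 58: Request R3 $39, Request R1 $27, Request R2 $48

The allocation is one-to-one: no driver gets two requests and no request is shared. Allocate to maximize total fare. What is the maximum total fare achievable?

Maximum total: $130

Optimal: Car 58→Request R3 ($39), Car 63→Request R1 ($45), Car 85→Request R2 ($46) — total 39+45+46 = $130.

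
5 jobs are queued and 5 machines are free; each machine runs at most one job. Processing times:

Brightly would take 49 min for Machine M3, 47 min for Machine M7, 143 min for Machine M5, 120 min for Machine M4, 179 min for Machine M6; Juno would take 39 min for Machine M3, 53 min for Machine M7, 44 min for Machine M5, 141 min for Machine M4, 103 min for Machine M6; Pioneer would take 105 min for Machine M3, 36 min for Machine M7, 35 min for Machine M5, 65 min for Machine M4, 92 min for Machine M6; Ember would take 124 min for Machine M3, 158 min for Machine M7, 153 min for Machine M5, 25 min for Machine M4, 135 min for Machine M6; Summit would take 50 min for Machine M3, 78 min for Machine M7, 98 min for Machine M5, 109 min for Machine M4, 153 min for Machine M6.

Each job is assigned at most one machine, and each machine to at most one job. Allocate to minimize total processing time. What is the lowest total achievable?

Min total: 258 min

Treat this as an assignment problem: match each job to one machine.
Optimal: Brightly→Machine M7 (47 min), Juno→Machine M5 (44 min), Pioneer→Machine M6 (92 min), Ember→Machine M4 (25 min), Summit→Machine M3 (50 min) — total 47+44+92+25+50 = 258 min.
Column-greedy (each machine in turn goes to its cheapest remaining job) gives 377 min, worse by 119.
Swapping Brightly↔Pioneer (Brightly→Machine M6 179 min, Pioneer→Machine M7 36 min) adds 76.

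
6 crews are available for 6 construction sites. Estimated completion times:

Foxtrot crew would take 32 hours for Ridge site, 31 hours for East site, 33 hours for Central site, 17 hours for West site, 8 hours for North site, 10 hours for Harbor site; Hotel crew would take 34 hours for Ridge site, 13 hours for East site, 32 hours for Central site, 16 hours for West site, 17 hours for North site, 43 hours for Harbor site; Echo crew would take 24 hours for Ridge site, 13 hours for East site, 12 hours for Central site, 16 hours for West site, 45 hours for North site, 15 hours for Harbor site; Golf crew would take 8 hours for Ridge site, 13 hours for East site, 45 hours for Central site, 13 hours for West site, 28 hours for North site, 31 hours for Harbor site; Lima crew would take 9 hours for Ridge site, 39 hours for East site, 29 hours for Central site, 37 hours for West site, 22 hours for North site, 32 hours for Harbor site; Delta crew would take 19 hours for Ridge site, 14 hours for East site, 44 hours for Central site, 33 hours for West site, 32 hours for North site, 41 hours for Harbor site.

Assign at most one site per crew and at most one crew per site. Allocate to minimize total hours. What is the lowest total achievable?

Optimal: Foxtrot crew→Harbor site (10 hours), Hotel crew→North site (17 hours), Echo crew→Central site (12 hours), Golf crew→West site (13 hours), Lima crew→Ridge site (9 hours), Delta crew→East site (14 hours) — total 10+17+12+13+9+14 = 75 hours.
Min-entry greedy (repeatedly take the single cheapest remaining cell) gives 106 hours, worse by 31.
No other one-to-one assignment undercuts 75 hours.

Min total: 75 hours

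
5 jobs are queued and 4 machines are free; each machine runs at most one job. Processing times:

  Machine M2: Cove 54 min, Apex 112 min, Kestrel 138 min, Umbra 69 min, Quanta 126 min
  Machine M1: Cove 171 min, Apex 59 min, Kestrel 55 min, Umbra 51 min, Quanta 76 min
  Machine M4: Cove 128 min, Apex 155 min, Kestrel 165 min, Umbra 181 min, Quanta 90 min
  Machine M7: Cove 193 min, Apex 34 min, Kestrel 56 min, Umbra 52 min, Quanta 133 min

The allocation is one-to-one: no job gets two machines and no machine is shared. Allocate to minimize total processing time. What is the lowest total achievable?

Min total: 229 min

Optimal: Cove→Machine M2 (54 min), Umbra→Machine M1 (51 min), Quanta→Machine M4 (90 min), Apex→Machine M7 (34 min) — total 54+51+90+34 = 229 min.
Row-greedy (each job in turn takes its cheapest remaining machine) gives 324 min, worse by 95.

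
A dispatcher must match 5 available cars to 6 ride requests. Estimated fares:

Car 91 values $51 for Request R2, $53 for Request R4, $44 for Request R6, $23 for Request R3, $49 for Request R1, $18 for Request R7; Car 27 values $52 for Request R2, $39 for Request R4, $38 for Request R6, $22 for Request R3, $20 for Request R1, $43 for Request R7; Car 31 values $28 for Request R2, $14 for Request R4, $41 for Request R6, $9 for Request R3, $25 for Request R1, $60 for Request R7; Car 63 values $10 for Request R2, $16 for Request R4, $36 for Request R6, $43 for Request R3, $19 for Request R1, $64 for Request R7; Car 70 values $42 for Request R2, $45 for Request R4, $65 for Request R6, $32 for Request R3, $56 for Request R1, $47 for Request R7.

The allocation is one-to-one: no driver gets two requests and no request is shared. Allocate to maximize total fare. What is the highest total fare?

Maximum total: $273

Optimal: Car 91→Request R4 ($53), Car 27→Request R2 ($52), Car 31→Request R7 ($60), Car 63→Request R3 ($43), Car 70→Request R6 ($65) — total 53+52+60+43+65 = $273.
Swapping Car 70↔Car 31 (Car 70→Request R7 $47, Car 31→Request R6 $41) loses 37.
Every other assignment is strictly worse.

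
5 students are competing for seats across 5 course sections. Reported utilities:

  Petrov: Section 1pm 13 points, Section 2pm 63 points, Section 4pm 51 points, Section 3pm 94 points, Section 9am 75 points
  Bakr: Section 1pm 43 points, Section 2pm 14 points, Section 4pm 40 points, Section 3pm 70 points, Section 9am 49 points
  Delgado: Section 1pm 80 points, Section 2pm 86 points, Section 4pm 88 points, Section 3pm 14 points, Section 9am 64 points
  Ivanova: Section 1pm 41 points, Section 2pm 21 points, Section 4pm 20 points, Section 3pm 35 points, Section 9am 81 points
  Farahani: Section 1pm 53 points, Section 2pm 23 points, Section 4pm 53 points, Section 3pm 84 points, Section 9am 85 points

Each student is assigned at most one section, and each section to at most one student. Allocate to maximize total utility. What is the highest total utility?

Max total: 359 points

This is the linear assignment problem.
Optimal: Petrov→Section 2pm (63 points), Bakr→Section 1pm (43 points), Delgado→Section 4pm (88 points), Ivanova→Section 9am (81 points), Farahani→Section 3pm (84 points) — total 63+43+88+81+84 = 359 points.
Max-entry greedy (repeatedly take the single best remaining cell) gives 331 points, worse by 28.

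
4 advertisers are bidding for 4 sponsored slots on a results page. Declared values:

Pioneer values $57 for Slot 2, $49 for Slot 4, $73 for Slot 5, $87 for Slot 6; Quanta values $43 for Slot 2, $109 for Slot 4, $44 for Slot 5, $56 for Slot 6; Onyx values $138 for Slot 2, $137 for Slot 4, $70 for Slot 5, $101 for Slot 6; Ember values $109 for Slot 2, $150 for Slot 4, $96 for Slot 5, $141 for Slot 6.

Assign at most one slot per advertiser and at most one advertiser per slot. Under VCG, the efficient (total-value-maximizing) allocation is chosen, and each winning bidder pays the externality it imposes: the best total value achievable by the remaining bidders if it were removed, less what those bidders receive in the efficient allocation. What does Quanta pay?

Quanta pays $23.

Efficient allocation: Pioneer→Slot 5 ($73), Quanta→Slot 4 ($109), Onyx→Slot 2 ($138), Ember→Slot 6 ($141); total welfare W = $461.
Quanta receives Slot 4 at value $109, so the others get W − 109 = $352.
Without Quanta: best allocation of the remaining 3 bidders over all 4 slots is Pioneer→Slot 6 ($87), Onyx→Slot 2 ($138), Ember→Slot 4 ($150), total $375.
VCG payment = (others' best without Quanta) − (others' welfare with Quanta) = 375 − 352 = $23.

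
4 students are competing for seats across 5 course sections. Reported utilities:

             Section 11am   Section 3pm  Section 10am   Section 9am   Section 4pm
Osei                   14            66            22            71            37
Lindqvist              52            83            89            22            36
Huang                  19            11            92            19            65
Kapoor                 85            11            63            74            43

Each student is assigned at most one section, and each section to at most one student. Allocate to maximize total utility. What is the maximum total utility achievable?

Maximum total: 331 points

Optimal: Osei→Section 9am (71 points), Lindqvist→Section 3pm (83 points), Huang→Section 10am (92 points), Kapoor→Section 11am (85 points) — total 71+83+92+85 = 331 points.
Row-greedy (each student in turn takes its best remaining section) gives 310 points, worse by 21.
Checked against all permutations: 331 points is optimal.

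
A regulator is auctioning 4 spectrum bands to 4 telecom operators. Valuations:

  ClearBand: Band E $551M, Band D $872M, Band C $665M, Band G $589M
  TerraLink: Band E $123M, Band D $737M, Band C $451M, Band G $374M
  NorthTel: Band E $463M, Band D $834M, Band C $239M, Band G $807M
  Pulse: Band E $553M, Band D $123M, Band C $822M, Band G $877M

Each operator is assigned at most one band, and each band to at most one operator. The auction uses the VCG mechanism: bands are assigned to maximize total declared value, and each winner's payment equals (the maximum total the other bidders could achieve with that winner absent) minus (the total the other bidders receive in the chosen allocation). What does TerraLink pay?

TerraLink pays $321M.

Efficient allocation: ClearBand→Band E ($551M), TerraLink→Band D ($737M), NorthTel→Band G ($807M), Pulse→Band C ($822M); total welfare W = $2917M.
TerraLink receives Band D at value $737M, so the others get W − 737 = $2180M.
Without TerraLink: best allocation of the remaining 3 bidders over all 4 bands is ClearBand→Band D ($872M), NorthTel→Band G ($807M), Pulse→Band C ($822M), total $2501M.
VCG payment = (others' best without TerraLink) − (others' welfare with TerraLink) = 2501 − 2180 = $321M.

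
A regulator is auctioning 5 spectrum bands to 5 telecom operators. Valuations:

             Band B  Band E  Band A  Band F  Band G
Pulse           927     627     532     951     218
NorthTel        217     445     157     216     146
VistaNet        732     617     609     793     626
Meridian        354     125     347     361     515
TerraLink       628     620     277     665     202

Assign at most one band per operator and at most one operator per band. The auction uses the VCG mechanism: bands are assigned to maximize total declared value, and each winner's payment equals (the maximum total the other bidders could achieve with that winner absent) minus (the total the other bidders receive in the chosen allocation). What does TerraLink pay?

TerraLink pays $184M.

Efficient allocation: Pulse→Band B ($927M), NorthTel→Band E ($445M), VistaNet→Band A ($609M), Meridian→Band G ($515M), TerraLink→Band F ($665M); total welfare W = $3161M.
TerraLink receives Band F at value $665M, so the others get W − 665 = $2496M.
Without TerraLink: best allocation of the remaining 4 bidders over all 5 bands is Pulse→Band B ($927M), NorthTel→Band E ($445M), VistaNet→Band F ($793M), Meridian→Band G ($515M), total $2680M.
VCG payment = (others' best without TerraLink) − (others' welfare with TerraLink) = 2680 − 2496 = $184M.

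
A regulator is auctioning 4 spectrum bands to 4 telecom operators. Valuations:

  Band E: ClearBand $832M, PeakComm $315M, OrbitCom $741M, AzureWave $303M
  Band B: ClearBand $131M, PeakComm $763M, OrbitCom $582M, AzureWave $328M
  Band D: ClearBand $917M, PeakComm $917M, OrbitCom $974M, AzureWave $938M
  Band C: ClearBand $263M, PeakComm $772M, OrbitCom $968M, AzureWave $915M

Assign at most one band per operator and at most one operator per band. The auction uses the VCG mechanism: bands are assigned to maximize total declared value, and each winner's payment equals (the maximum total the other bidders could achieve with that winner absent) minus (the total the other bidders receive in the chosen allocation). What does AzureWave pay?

AzureWave pays $154M.

Efficient allocation: ClearBand→Band E ($832M), PeakComm→Band B ($763M), OrbitCom→Band C ($968M), AzureWave→Band D ($938M); total welfare W = $3501M.
AzureWave receives Band D at value $938M, so the others get W − 938 = $2563M.
Without AzureWave: best allocation of the remaining 3 bidders over all 4 bands is ClearBand→Band E ($832M), PeakComm→Band D ($917M), OrbitCom→Band C ($968M), total $2717M.
VCG payment = (others' best without AzureWave) − (others' welfare with AzureWave) = 2717 − 2563 = $154M.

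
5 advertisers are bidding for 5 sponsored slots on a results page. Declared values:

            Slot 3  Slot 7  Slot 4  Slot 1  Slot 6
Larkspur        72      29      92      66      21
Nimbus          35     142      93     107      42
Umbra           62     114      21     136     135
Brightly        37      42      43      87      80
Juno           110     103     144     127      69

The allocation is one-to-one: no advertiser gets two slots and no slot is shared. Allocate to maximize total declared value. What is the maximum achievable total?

Optimal: Larkspur→Slot 3 ($72), Nimbus→Slot 7 ($142), Umbra→Slot 6 ($135), Brightly→Slot 1 ($87), Juno→Slot 4 ($144) — total 72+142+135+87+144 = $580.
Max-entry greedy (repeatedly take the single best remaining cell) gives $574, worse by 6.
Checked against all permutations: $580 is optimal.

Maximum total: $580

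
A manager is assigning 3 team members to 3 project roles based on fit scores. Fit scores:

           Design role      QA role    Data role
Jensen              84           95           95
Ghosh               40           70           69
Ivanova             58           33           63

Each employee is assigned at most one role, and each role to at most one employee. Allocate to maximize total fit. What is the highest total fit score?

Optimal: Jensen→Data role (95 pts), Ghosh→QA role (70 pts), Ivanova→Design role (58 pts) — total 95+70+58 = 223 pts.
Max-entry greedy (repeatedly take the single best remaining cell) gives 222 pts, worse by 1.

Maximum total: 223 pts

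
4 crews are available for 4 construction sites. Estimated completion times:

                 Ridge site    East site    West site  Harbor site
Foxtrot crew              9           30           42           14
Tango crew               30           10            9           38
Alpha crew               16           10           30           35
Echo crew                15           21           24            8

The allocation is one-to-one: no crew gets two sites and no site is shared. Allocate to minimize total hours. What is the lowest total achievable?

Minimum total: 36 hours

Optimal: Foxtrot crew→Ridge site (9 hours), Tango crew→West site (9 hours), Alpha crew→East site (10 hours), Echo crew→Harbor site (8 hours) — total 9+9+10+8 = 36 hours.
Column-greedy (each site in turn goes to its cheapest remaining crew) gives 78 hours, worse by 42.
Next-best assignment: Foxtrot crew→Harbor site, Tango crew→West site, Alpha crew→East site, Echo crew→Ridge site = 48 hours.
Every other assignment is strictly worse.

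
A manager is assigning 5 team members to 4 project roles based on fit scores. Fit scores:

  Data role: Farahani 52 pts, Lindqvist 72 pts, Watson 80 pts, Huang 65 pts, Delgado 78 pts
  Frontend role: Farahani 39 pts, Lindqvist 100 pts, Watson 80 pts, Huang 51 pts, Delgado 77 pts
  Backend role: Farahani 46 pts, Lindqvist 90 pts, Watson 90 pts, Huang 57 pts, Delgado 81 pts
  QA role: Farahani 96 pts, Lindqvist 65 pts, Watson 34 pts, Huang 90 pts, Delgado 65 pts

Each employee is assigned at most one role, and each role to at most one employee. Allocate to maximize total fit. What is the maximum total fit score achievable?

Optimal: Delgado→Data role (78 pts), Lindqvist→Frontend role (100 pts), Watson→Backend role (90 pts), Farahani→QA role (96 pts) — total 78+100+90+96 = 364 pts.
Row-greedy (each employee in turn takes its best remaining role) gives 351 pts, worse by 13.

Max total: 364 pts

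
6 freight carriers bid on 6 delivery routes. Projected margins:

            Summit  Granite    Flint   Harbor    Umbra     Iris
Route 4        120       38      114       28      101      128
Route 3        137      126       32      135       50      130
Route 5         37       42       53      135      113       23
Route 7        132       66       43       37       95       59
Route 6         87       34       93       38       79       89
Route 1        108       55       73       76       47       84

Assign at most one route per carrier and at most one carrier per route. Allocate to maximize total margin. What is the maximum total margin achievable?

Optimal: Summit→Route 1 ($108k), Granite→Route 3 ($126k), Flint→Route 6 ($93k), Harbor→Route 5 ($135k), Umbra→Route 7 ($95k), Iris→Route 4 ($128k) — total 108+126+93+135+95+128 = $685k.
Max-entry greedy (repeatedly take the single best remaining cell) gives $643k, worse by 42.
Next-best assignment: Summit→Route 7, Granite→Route 3, Flint→Route 1, Harbor→Route 5, Umbra→Route 6, Iris→Route 4 = $673k.
Swapping Umbra↔Summit (Umbra→Route 1 $47k, Summit→Route 7 $132k) loses 24.
Every other assignment is strictly worse.

Max total: $685k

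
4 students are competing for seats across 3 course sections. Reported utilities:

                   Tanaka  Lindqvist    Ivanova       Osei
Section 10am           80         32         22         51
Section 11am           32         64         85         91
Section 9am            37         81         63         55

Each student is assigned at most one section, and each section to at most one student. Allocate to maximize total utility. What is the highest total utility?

Max total: 252 points

Optimal: Tanaka→Section 10am (80 points), Osei→Section 11am (91 points), Lindqvist→Section 9am (81 points) — total 80+91+81 = 252 points.
Row-greedy (each student in turn takes its best remaining section) gives 246 points, worse by 6.
Next-best assignment: Tanaka→Section 10am, Ivanova→Section 11am, Lindqvist→Section 9am = 246 points.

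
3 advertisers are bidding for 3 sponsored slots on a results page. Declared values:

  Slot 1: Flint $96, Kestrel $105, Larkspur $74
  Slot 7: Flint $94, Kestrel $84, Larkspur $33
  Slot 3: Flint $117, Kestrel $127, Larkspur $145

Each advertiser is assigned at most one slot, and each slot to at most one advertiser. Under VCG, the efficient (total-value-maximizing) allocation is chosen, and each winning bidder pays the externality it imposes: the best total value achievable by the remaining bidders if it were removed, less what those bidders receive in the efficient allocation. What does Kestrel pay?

Kestrel pays $2.

Efficient allocation: Flint→Slot 7 ($94), Kestrel→Slot 1 ($105), Larkspur→Slot 3 ($145); total welfare W = $344.
Kestrel receives Slot 1 at value $105, so the others get W − 105 = $239.
Without Kestrel: best allocation of the remaining 2 bidders over all 3 slots is Flint→Slot 1 ($96), Larkspur→Slot 3 ($145), total $241.
VCG payment = (others' best without Kestrel) − (others' welfare with Kestrel) = 241 − 239 = $2.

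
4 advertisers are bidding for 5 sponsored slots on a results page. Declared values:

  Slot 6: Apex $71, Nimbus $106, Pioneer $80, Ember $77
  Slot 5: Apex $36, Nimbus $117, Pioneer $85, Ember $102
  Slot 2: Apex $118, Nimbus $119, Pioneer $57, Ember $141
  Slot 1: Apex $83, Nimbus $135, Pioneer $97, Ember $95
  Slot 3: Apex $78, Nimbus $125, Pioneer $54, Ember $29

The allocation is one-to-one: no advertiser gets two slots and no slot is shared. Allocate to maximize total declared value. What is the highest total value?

Max total: $442

This is a one-to-one assignment (maximum-weight bipartite matching).
Optimal: Apex→Slot 2 ($118), Nimbus→Slot 3 ($125), Pioneer→Slot 1 ($97), Ember→Slot 5 ($102) — total 118+125+97+102 = $442.
Row-greedy (each advertiser in turn takes its best remaining slot) gives $415, worse by 27.
Swapping Pioneer↔Ember (Pioneer→Slot 5 $85, Ember→Slot 1 $95) loses 19.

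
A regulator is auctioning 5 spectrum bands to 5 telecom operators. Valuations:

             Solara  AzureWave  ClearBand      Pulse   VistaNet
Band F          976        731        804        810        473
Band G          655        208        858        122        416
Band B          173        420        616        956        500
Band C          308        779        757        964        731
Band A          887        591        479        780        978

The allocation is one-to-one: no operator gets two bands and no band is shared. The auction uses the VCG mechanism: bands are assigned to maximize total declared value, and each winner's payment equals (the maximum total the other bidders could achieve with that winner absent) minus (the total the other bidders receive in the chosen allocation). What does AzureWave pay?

Efficient allocation: Solara→Band F ($976M), AzureWave→Band C ($779M), ClearBand→Band G ($858M), Pulse→Band B ($956M), VistaNet→Band A ($978M); total welfare W = $4547M.
AzureWave receives Band C at value $779M, so the others get W − 779 = $3768M.
Without AzureWave: best allocation of the remaining 4 bidders over all 5 bands is Solara→Band F ($976M), ClearBand→Band G ($858M), Pulse→Band C ($964M), VistaNet→Band A ($978M), total $3776M.
VCG payment = (others' best without AzureWave) − (others' welfare with AzureWave) = 3776 − 3768 = $8M.

AzureWave pays $8M.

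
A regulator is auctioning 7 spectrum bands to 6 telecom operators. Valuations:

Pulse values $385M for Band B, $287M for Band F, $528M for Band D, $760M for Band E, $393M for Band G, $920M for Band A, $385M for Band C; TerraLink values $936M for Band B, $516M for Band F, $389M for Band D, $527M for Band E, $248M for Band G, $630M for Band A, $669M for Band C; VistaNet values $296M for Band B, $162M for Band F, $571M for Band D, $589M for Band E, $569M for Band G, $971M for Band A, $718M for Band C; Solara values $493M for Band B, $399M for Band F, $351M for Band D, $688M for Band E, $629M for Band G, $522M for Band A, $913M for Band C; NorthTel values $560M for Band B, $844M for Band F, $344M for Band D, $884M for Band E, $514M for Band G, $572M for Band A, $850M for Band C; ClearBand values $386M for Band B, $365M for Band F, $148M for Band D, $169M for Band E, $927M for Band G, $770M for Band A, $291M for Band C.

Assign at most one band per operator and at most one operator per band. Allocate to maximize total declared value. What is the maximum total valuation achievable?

Treat this as an assignment problem: match each operator to one band.
Optimal: Pulse→Band E ($760M), TerraLink→Band B ($936M), VistaNet→Band A ($971M), Solara→Band C ($913M), NorthTel→Band F ($844M), ClearBand→Band G ($927M) — total 760+936+971+913+844+927 = $5351M.
Column-greedy (each band in turn goes to its best remaining operator) gives $4560M, worse by 791.

Max total: $5351M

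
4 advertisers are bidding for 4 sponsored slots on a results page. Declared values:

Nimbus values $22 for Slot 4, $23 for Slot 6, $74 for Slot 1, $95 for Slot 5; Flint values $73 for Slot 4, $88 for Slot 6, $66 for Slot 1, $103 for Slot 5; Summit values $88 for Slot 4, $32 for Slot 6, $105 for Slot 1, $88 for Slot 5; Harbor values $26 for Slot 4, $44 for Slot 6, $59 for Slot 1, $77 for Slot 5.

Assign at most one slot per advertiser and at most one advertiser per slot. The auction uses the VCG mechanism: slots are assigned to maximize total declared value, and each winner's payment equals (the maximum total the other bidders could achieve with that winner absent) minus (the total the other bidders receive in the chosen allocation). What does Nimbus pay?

Efficient allocation: Nimbus→Slot 5 ($95), Flint→Slot 6 ($88), Summit→Slot 4 ($88), Harbor→Slot 1 ($59); total welfare W = $330.
Nimbus receives Slot 5 at value $95, so the others get W − 95 = $235.
Without Nimbus: best allocation of the remaining 3 bidders over all 4 slots is Flint→Slot 6 ($88), Summit→Slot 1 ($105), Harbor→Slot 5 ($77), total $270.
VCG payment = (others' best without Nimbus) − (others' welfare with Nimbus) = 270 − 235 = $35.

Nimbus pays $35.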